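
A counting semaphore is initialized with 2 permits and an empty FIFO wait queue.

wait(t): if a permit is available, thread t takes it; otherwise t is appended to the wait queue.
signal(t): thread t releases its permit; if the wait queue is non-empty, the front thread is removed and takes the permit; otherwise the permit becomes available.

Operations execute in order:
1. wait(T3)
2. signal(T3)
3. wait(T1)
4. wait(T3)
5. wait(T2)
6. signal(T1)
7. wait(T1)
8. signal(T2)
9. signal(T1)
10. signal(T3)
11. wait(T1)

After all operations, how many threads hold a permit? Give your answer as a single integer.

Step 1: wait(T3) -> count=1 queue=[] holders={T3}
Step 2: signal(T3) -> count=2 queue=[] holders={none}
Step 3: wait(T1) -> count=1 queue=[] holders={T1}
Step 4: wait(T3) -> count=0 queue=[] holders={T1,T3}
Step 5: wait(T2) -> count=0 queue=[T2] holders={T1,T3}
Step 6: signal(T1) -> count=0 queue=[] holders={T2,T3}
Step 7: wait(T1) -> count=0 queue=[T1] holders={T2,T3}
Step 8: signal(T2) -> count=0 queue=[] holders={T1,T3}
Step 9: signal(T1) -> count=1 queue=[] holders={T3}
Step 10: signal(T3) -> count=2 queue=[] holders={none}
Step 11: wait(T1) -> count=1 queue=[] holders={T1}
Final holders: {T1} -> 1 thread(s)

Answer: 1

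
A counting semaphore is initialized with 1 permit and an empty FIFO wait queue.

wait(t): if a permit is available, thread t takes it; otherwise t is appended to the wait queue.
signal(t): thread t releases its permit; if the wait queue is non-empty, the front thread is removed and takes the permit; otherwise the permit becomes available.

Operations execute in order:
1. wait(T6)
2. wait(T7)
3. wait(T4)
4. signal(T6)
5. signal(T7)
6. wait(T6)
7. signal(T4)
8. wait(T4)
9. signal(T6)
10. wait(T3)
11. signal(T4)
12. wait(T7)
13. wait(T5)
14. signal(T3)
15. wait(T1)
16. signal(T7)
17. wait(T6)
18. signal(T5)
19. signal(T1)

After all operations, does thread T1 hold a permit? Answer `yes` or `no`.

Answer: no

Derivation:
Step 1: wait(T6) -> count=0 queue=[] holders={T6}
Step 2: wait(T7) -> count=0 queue=[T7] holders={T6}
Step 3: wait(T4) -> count=0 queue=[T7,T4] holders={T6}
Step 4: signal(T6) -> count=0 queue=[T4] holders={T7}
Step 5: signal(T7) -> count=0 queue=[] holders={T4}
Step 6: wait(T6) -> count=0 queue=[T6] holders={T4}
Step 7: signal(T4) -> count=0 queue=[] holders={T6}
Step 8: wait(T4) -> count=0 queue=[T4] holders={T6}
Step 9: signal(T6) -> count=0 queue=[] holders={T4}
Step 10: wait(T3) -> count=0 queue=[T3] holders={T4}
Step 11: signal(T4) -> count=0 queue=[] holders={T3}
Step 12: wait(T7) -> count=0 queue=[T7] holders={T3}
Step 13: wait(T5) -> count=0 queue=[T7,T5] holders={T3}
Step 14: signal(T3) -> count=0 queue=[T5] holders={T7}
Step 15: wait(T1) -> count=0 queue=[T5,T1] holders={T7}
Step 16: signal(T7) -> count=0 queue=[T1] holders={T5}
Step 17: wait(T6) -> count=0 queue=[T1,T6] holders={T5}
Step 18: signal(T5) -> count=0 queue=[T6] holders={T1}
Step 19: signal(T1) -> count=0 queue=[] holders={T6}
Final holders: {T6} -> T1 not in holders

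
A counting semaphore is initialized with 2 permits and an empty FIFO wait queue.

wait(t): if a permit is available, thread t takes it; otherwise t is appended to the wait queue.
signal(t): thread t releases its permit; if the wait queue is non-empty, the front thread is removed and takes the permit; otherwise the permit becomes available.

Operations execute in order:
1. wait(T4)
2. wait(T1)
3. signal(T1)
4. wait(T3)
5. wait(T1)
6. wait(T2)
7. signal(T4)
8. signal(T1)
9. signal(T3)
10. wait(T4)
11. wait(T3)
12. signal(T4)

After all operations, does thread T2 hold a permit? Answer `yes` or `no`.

Answer: yes

Derivation:
Step 1: wait(T4) -> count=1 queue=[] holders={T4}
Step 2: wait(T1) -> count=0 queue=[] holders={T1,T4}
Step 3: signal(T1) -> count=1 queue=[] holders={T4}
Step 4: wait(T3) -> count=0 queue=[] holders={T3,T4}
Step 5: wait(T1) -> count=0 queue=[T1] holders={T3,T4}
Step 6: wait(T2) -> count=0 queue=[T1,T2] holders={T3,T4}
Step 7: signal(T4) -> count=0 queue=[T2] holders={T1,T3}
Step 8: signal(T1) -> count=0 queue=[] holders={T2,T3}
Step 9: signal(T3) -> count=1 queue=[] holders={T2}
Step 10: wait(T4) -> count=0 queue=[] holders={T2,T4}
Step 11: wait(T3) -> count=0 queue=[T3] holders={T2,T4}
Step 12: signal(T4) -> count=0 queue=[] holders={T2,T3}
Final holders: {T2,T3} -> T2 in holders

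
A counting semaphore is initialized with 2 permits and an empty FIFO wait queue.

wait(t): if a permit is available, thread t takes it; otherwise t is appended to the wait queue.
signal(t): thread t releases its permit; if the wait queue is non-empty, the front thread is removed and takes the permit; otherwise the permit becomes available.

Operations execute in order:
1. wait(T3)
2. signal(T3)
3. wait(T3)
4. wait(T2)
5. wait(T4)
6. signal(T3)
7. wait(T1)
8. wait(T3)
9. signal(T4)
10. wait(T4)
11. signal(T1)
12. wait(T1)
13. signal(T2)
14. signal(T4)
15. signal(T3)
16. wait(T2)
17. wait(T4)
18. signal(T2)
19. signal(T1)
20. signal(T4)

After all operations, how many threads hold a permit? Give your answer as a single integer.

Answer: 0

Derivation:
Step 1: wait(T3) -> count=1 queue=[] holders={T3}
Step 2: signal(T3) -> count=2 queue=[] holders={none}
Step 3: wait(T3) -> count=1 queue=[] holders={T3}
Step 4: wait(T2) -> count=0 queue=[] holders={T2,T3}
Step 5: wait(T4) -> count=0 queue=[T4] holders={T2,T3}
Step 6: signal(T3) -> count=0 queue=[] holders={T2,T4}
Step 7: wait(T1) -> count=0 queue=[T1] holders={T2,T4}
Step 8: wait(T3) -> count=0 queue=[T1,T3] holders={T2,T4}
Step 9: signal(T4) -> count=0 queue=[T3] holders={T1,T2}
Step 10: wait(T4) -> count=0 queue=[T3,T4] holders={T1,T2}
Step 11: signal(T1) -> count=0 queue=[T4] holders={T2,T3}
Step 12: wait(T1) -> count=0 queue=[T4,T1] holders={T2,T3}
Step 13: signal(T2) -> count=0 queue=[T1] holders={T3,T4}
Step 14: signal(T4) -> count=0 queue=[] holders={T1,T3}
Step 15: signal(T3) -> count=1 queue=[] holders={T1}
Step 16: wait(T2) -> count=0 queue=[] holders={T1,T2}
Step 17: wait(T4) -> count=0 queue=[T4] holders={T1,T2}
Step 18: signal(T2) -> count=0 queue=[] holders={T1,T4}
Step 19: signal(T1) -> count=1 queue=[] holders={T4}
Step 20: signal(T4) -> count=2 queue=[] holders={none}
Final holders: {none} -> 0 thread(s)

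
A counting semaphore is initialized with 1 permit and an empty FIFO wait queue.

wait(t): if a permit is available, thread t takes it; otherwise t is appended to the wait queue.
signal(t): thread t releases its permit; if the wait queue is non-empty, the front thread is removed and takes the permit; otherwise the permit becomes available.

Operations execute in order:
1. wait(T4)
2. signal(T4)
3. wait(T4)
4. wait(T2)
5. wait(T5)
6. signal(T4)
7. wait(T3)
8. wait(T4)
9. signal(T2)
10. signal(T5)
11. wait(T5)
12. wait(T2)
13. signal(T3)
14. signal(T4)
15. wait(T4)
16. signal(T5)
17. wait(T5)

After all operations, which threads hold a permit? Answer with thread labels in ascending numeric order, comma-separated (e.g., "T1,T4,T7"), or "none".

Answer: T2

Derivation:
Step 1: wait(T4) -> count=0 queue=[] holders={T4}
Step 2: signal(T4) -> count=1 queue=[] holders={none}
Step 3: wait(T4) -> count=0 queue=[] holders={T4}
Step 4: wait(T2) -> count=0 queue=[T2] holders={T4}
Step 5: wait(T5) -> count=0 queue=[T2,T5] holders={T4}
Step 6: signal(T4) -> count=0 queue=[T5] holders={T2}
Step 7: wait(T3) -> count=0 queue=[T5,T3] holders={T2}
Step 8: wait(T4) -> count=0 queue=[T5,T3,T4] holders={T2}
Step 9: signal(T2) -> count=0 queue=[T3,T4] holders={T5}
Step 10: signal(T5) -> count=0 queue=[T4] holders={T3}
Step 11: wait(T5) -> count=0 queue=[T4,T5] holders={T3}
Step 12: wait(T2) -> count=0 queue=[T4,T5,T2] holders={T3}
Step 13: signal(T3) -> count=0 queue=[T5,T2] holders={T4}
Step 14: signal(T4) -> count=0 queue=[T2] holders={T5}
Step 15: wait(T4) -> count=0 queue=[T2,T4] holders={T5}
Step 16: signal(T5) -> count=0 queue=[T4] holders={T2}
Step 17: wait(T5) -> count=0 queue=[T4,T5] holders={T2}
Final holders: T2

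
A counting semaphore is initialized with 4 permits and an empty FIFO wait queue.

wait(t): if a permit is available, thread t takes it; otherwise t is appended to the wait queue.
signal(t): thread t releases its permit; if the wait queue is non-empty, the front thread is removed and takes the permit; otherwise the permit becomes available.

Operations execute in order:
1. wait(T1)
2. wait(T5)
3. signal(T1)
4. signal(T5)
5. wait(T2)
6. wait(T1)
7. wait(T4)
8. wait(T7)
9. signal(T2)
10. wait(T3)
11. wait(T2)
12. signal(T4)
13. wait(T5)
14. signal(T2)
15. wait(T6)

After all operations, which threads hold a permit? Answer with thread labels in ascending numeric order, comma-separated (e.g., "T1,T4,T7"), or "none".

Answer: T1,T3,T5,T7

Derivation:
Step 1: wait(T1) -> count=3 queue=[] holders={T1}
Step 2: wait(T5) -> count=2 queue=[] holders={T1,T5}
Step 3: signal(T1) -> count=3 queue=[] holders={T5}
Step 4: signal(T5) -> count=4 queue=[] holders={none}
Step 5: wait(T2) -> count=3 queue=[] holders={T2}
Step 6: wait(T1) -> count=2 queue=[] holders={T1,T2}
Step 7: wait(T4) -> count=1 queue=[] holders={T1,T2,T4}
Step 8: wait(T7) -> count=0 queue=[] holders={T1,T2,T4,T7}
Step 9: signal(T2) -> count=1 queue=[] holders={T1,T4,T7}
Step 10: wait(T3) -> count=0 queue=[] holders={T1,T3,T4,T7}
Step 11: wait(T2) -> count=0 queue=[T2] holders={T1,T3,T4,T7}
Step 12: signal(T4) -> count=0 queue=[] holders={T1,T2,T3,T7}
Step 13: wait(T5) -> count=0 queue=[T5] holders={T1,T2,T3,T7}
Step 14: signal(T2) -> count=0 queue=[] holders={T1,T3,T5,T7}
Step 15: wait(T6) -> count=0 queue=[T6] holders={T1,T3,T5,T7}
Final holders: T1,T3,T5,T7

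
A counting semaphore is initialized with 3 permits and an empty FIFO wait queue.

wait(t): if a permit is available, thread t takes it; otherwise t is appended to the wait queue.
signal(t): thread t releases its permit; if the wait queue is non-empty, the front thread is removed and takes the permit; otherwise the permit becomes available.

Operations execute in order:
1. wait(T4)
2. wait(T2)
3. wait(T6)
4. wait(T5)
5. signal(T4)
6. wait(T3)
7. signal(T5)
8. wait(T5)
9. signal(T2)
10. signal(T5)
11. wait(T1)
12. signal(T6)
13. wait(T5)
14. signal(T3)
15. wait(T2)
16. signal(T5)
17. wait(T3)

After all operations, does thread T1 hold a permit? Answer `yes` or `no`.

Answer: yes

Derivation:
Step 1: wait(T4) -> count=2 queue=[] holders={T4}
Step 2: wait(T2) -> count=1 queue=[] holders={T2,T4}
Step 3: wait(T6) -> count=0 queue=[] holders={T2,T4,T6}
Step 4: wait(T5) -> count=0 queue=[T5] holders={T2,T4,T6}
Step 5: signal(T4) -> count=0 queue=[] holders={T2,T5,T6}
Step 6: wait(T3) -> count=0 queue=[T3] holders={T2,T5,T6}
Step 7: signal(T5) -> count=0 queue=[] holders={T2,T3,T6}
Step 8: wait(T5) -> count=0 queue=[T5] holders={T2,T3,T6}
Step 9: signal(T2) -> count=0 queue=[] holders={T3,T5,T6}
Step 10: signal(T5) -> count=1 queue=[] holders={T3,T6}
Step 11: wait(T1) -> count=0 queue=[] holders={T1,T3,T6}
Step 12: signal(T6) -> count=1 queue=[] holders={T1,T3}
Step 13: wait(T5) -> count=0 queue=[] holders={T1,T3,T5}
Step 14: signal(T3) -> count=1 queue=[] holders={T1,T5}
Step 15: wait(T2) -> count=0 queue=[] holders={T1,T2,T5}
Step 16: signal(T5) -> count=1 queue=[] holders={T1,T2}
Step 17: wait(T3) -> count=0 queue=[] holders={T1,T2,T3}
Final holders: {T1,T2,T3} -> T1 in holders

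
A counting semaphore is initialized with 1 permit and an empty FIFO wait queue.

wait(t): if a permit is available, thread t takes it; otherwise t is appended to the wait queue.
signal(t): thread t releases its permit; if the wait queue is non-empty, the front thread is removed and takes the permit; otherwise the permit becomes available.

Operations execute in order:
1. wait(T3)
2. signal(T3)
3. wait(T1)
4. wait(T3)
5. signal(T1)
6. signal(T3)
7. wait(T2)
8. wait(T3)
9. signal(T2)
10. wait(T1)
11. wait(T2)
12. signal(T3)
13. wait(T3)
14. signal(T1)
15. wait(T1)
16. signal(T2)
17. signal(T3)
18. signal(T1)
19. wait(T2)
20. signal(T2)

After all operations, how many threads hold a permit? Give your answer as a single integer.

Answer: 0

Derivation:
Step 1: wait(T3) -> count=0 queue=[] holders={T3}
Step 2: signal(T3) -> count=1 queue=[] holders={none}
Step 3: wait(T1) -> count=0 queue=[] holders={T1}
Step 4: wait(T3) -> count=0 queue=[T3] holders={T1}
Step 5: signal(T1) -> count=0 queue=[] holders={T3}
Step 6: signal(T3) -> count=1 queue=[] holders={none}
Step 7: wait(T2) -> count=0 queue=[] holders={T2}
Step 8: wait(T3) -> count=0 queue=[T3] holders={T2}
Step 9: signal(T2) -> count=0 queue=[] holders={T3}
Step 10: wait(T1) -> count=0 queue=[T1] holders={T3}
Step 11: wait(T2) -> count=0 queue=[T1,T2] holders={T3}
Step 12: signal(T3) -> count=0 queue=[T2] holders={T1}
Step 13: wait(T3) -> count=0 queue=[T2,T3] holders={T1}
Step 14: signal(T1) -> count=0 queue=[T3] holders={T2}
Step 15: wait(T1) -> count=0 queue=[T3,T1] holders={T2}
Step 16: signal(T2) -> count=0 queue=[T1] holders={T3}
Step 17: signal(T3) -> count=0 queue=[] holders={T1}
Step 18: signal(T1) -> count=1 queue=[] holders={none}
Step 19: wait(T2) -> count=0 queue=[] holders={T2}
Step 20: signal(T2) -> count=1 queue=[] holders={none}
Final holders: {none} -> 0 thread(s)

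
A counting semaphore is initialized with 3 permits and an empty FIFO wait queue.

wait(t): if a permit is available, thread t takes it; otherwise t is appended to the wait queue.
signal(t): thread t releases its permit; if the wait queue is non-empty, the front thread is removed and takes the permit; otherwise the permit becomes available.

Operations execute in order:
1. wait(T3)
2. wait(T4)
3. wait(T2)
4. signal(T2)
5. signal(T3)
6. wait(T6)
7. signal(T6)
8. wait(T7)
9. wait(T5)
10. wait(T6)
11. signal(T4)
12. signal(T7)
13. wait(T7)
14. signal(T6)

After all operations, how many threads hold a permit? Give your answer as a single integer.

Step 1: wait(T3) -> count=2 queue=[] holders={T3}
Step 2: wait(T4) -> count=1 queue=[] holders={T3,T4}
Step 3: wait(T2) -> count=0 queue=[] holders={T2,T3,T4}
Step 4: signal(T2) -> count=1 queue=[] holders={T3,T4}
Step 5: signal(T3) -> count=2 queue=[] holders={T4}
Step 6: wait(T6) -> count=1 queue=[] holders={T4,T6}
Step 7: signal(T6) -> count=2 queue=[] holders={T4}
Step 8: wait(T7) -> count=1 queue=[] holders={T4,T7}
Step 9: wait(T5) -> count=0 queue=[] holders={T4,T5,T7}
Step 10: wait(T6) -> count=0 queue=[T6] holders={T4,T5,T7}
Step 11: signal(T4) -> count=0 queue=[] holders={T5,T6,T7}
Step 12: signal(T7) -> count=1 queue=[] holders={T5,T6}
Step 13: wait(T7) -> count=0 queue=[] holders={T5,T6,T7}
Step 14: signal(T6) -> count=1 queue=[] holders={T5,T7}
Final holders: {T5,T7} -> 2 thread(s)

Answer: 2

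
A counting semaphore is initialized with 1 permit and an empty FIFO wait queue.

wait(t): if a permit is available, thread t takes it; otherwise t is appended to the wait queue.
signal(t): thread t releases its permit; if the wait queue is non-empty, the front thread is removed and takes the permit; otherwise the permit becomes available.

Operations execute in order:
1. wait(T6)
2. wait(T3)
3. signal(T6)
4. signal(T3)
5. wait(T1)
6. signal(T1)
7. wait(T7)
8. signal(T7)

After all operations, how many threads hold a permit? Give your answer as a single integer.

Step 1: wait(T6) -> count=0 queue=[] holders={T6}
Step 2: wait(T3) -> count=0 queue=[T3] holders={T6}
Step 3: signal(T6) -> count=0 queue=[] holders={T3}
Step 4: signal(T3) -> count=1 queue=[] holders={none}
Step 5: wait(T1) -> count=0 queue=[] holders={T1}
Step 6: signal(T1) -> count=1 queue=[] holders={none}
Step 7: wait(T7) -> count=0 queue=[] holders={T7}
Step 8: signal(T7) -> count=1 queue=[] holders={none}
Final holders: {none} -> 0 thread(s)

Answer: 0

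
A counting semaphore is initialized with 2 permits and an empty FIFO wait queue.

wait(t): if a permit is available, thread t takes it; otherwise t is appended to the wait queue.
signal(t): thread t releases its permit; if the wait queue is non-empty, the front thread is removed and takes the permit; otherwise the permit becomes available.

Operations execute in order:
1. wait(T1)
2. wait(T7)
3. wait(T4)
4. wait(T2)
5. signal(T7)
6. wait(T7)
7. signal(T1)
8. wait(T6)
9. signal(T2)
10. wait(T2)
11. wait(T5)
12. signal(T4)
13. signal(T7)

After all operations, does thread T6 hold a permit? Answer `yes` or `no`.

Step 1: wait(T1) -> count=1 queue=[] holders={T1}
Step 2: wait(T7) -> count=0 queue=[] holders={T1,T7}
Step 3: wait(T4) -> count=0 queue=[T4] holders={T1,T7}
Step 4: wait(T2) -> count=0 queue=[T4,T2] holders={T1,T7}
Step 5: signal(T7) -> count=0 queue=[T2] holders={T1,T4}
Step 6: wait(T7) -> count=0 queue=[T2,T7] holders={T1,T4}
Step 7: signal(T1) -> count=0 queue=[T7] holders={T2,T4}
Step 8: wait(T6) -> count=0 queue=[T7,T6] holders={T2,T4}
Step 9: signal(T2) -> count=0 queue=[T6] holders={T4,T7}
Step 10: wait(T2) -> count=0 queue=[T6,T2] holders={T4,T7}
Step 11: wait(T5) -> count=0 queue=[T6,T2,T5] holders={T4,T7}
Step 12: signal(T4) -> count=0 queue=[T2,T5] holders={T6,T7}
Step 13: signal(T7) -> count=0 queue=[T5] holders={T2,T6}
Final holders: {T2,T6} -> T6 in holders

Answer: yes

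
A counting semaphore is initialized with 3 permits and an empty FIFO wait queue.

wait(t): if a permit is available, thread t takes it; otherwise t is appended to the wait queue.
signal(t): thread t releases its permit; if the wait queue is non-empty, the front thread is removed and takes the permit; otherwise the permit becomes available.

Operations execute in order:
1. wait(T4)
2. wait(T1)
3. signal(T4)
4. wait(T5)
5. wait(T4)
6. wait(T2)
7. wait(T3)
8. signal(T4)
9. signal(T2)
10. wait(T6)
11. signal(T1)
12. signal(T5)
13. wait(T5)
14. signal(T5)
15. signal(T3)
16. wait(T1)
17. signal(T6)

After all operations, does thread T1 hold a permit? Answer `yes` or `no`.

Step 1: wait(T4) -> count=2 queue=[] holders={T4}
Step 2: wait(T1) -> count=1 queue=[] holders={T1,T4}
Step 3: signal(T4) -> count=2 queue=[] holders={T1}
Step 4: wait(T5) -> count=1 queue=[] holders={T1,T5}
Step 5: wait(T4) -> count=0 queue=[] holders={T1,T4,T5}
Step 6: wait(T2) -> count=0 queue=[T2] holders={T1,T4,T5}
Step 7: wait(T3) -> count=0 queue=[T2,T3] holders={T1,T4,T5}
Step 8: signal(T4) -> count=0 queue=[T3] holders={T1,T2,T5}
Step 9: signal(T2) -> count=0 queue=[] holders={T1,T3,T5}
Step 10: wait(T6) -> count=0 queue=[T6] holders={T1,T3,T5}
Step 11: signal(T1) -> count=0 queue=[] holders={T3,T5,T6}
Step 12: signal(T5) -> count=1 queue=[] holders={T3,T6}
Step 13: wait(T5) -> count=0 queue=[] holders={T3,T5,T6}
Step 14: signal(T5) -> count=1 queue=[] holders={T3,T6}
Step 15: signal(T3) -> count=2 queue=[] holders={T6}
Step 16: wait(T1) -> count=1 queue=[] holders={T1,T6}
Step 17: signal(T6) -> count=2 queue=[] holders={T1}
Final holders: {T1} -> T1 in holders

Answer: yes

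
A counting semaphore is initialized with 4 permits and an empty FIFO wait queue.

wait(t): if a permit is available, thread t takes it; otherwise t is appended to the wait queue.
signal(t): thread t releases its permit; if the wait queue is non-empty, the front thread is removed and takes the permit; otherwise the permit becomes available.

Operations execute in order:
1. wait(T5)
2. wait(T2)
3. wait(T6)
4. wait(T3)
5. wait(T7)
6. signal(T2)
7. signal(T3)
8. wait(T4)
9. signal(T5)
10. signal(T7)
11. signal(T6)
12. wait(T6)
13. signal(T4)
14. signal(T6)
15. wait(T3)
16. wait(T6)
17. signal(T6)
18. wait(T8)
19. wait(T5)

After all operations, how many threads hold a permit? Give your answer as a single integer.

Step 1: wait(T5) -> count=3 queue=[] holders={T5}
Step 2: wait(T2) -> count=2 queue=[] holders={T2,T5}
Step 3: wait(T6) -> count=1 queue=[] holders={T2,T5,T6}
Step 4: wait(T3) -> count=0 queue=[] holders={T2,T3,T5,T6}
Step 5: wait(T7) -> count=0 queue=[T7] holders={T2,T3,T5,T6}
Step 6: signal(T2) -> count=0 queue=[] holders={T3,T5,T6,T7}
Step 7: signal(T3) -> count=1 queue=[] holders={T5,T6,T7}
Step 8: wait(T4) -> count=0 queue=[] holders={T4,T5,T6,T7}
Step 9: signal(T5) -> count=1 queue=[] holders={T4,T6,T7}
Step 10: signal(T7) -> count=2 queue=[] holders={T4,T6}
Step 11: signal(T6) -> count=3 queue=[] holders={T4}
Step 12: wait(T6) -> count=2 queue=[] holders={T4,T6}
Step 13: signal(T4) -> count=3 queue=[] holders={T6}
Step 14: signal(T6) -> count=4 queue=[] holders={none}
Step 15: wait(T3) -> count=3 queue=[] holders={T3}
Step 16: wait(T6) -> count=2 queue=[] holders={T3,T6}
Step 17: signal(T6) -> count=3 queue=[] holders={T3}
Step 18: wait(T8) -> count=2 queue=[] holders={T3,T8}
Step 19: wait(T5) -> count=1 queue=[] holders={T3,T5,T8}
Final holders: {T3,T5,T8} -> 3 thread(s)

Answer: 3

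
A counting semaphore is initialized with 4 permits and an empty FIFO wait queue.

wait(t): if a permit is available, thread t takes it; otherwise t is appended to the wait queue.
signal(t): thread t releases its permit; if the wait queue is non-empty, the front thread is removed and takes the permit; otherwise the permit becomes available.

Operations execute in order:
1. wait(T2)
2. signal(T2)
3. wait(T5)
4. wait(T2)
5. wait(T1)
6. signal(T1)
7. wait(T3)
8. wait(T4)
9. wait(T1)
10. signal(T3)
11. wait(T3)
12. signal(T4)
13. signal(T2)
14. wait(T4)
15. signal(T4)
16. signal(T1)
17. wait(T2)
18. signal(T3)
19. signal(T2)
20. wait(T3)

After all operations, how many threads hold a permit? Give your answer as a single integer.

Step 1: wait(T2) -> count=3 queue=[] holders={T2}
Step 2: signal(T2) -> count=4 queue=[] holders={none}
Step 3: wait(T5) -> count=3 queue=[] holders={T5}
Step 4: wait(T2) -> count=2 queue=[] holders={T2,T5}
Step 5: wait(T1) -> count=1 queue=[] holders={T1,T2,T5}
Step 6: signal(T1) -> count=2 queue=[] holders={T2,T5}
Step 7: wait(T3) -> count=1 queue=[] holders={T2,T3,T5}
Step 8: wait(T4) -> count=0 queue=[] holders={T2,T3,T4,T5}
Step 9: wait(T1) -> count=0 queue=[T1] holders={T2,T3,T4,T5}
Step 10: signal(T3) -> count=0 queue=[] holders={T1,T2,T4,T5}
Step 11: wait(T3) -> count=0 queue=[T3] holders={T1,T2,T4,T5}
Step 12: signal(T4) -> count=0 queue=[] holders={T1,T2,T3,T5}
Step 13: signal(T2) -> count=1 queue=[] holders={T1,T3,T5}
Step 14: wait(T4) -> count=0 queue=[] holders={T1,T3,T4,T5}
Step 15: signal(T4) -> count=1 queue=[] holders={T1,T3,T5}
Step 16: signal(T1) -> count=2 queue=[] holders={T3,T5}
Step 17: wait(T2) -> count=1 queue=[] holders={T2,T3,T5}
Step 18: signal(T3) -> count=2 queue=[] holders={T2,T5}
Step 19: signal(T2) -> count=3 queue=[] holders={T5}
Step 20: wait(T3) -> count=2 queue=[] holders={T3,T5}
Final holders: {T3,T5} -> 2 thread(s)

Answer: 2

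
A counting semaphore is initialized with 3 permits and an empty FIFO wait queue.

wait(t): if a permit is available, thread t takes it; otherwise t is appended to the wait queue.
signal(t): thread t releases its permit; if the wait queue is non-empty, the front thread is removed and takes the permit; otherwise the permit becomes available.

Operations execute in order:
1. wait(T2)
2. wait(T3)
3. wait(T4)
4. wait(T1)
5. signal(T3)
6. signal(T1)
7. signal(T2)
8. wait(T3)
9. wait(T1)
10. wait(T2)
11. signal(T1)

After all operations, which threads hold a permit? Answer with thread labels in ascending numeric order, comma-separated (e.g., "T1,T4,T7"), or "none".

Answer: T2,T3,T4

Derivation:
Step 1: wait(T2) -> count=2 queue=[] holders={T2}
Step 2: wait(T3) -> count=1 queue=[] holders={T2,T3}
Step 3: wait(T4) -> count=0 queue=[] holders={T2,T3,T4}
Step 4: wait(T1) -> count=0 queue=[T1] holders={T2,T3,T4}
Step 5: signal(T3) -> count=0 queue=[] holders={T1,T2,T4}
Step 6: signal(T1) -> count=1 queue=[] holders={T2,T4}
Step 7: signal(T2) -> count=2 queue=[] holders={T4}
Step 8: wait(T3) -> count=1 queue=[] holders={T3,T4}
Step 9: wait(T1) -> count=0 queue=[] holders={T1,T3,T4}
Step 10: wait(T2) -> count=0 queue=[T2] holders={T1,T3,T4}
Step 11: signal(T1) -> count=0 queue=[] holders={T2,T3,T4}
Final holders: T2,T3,T4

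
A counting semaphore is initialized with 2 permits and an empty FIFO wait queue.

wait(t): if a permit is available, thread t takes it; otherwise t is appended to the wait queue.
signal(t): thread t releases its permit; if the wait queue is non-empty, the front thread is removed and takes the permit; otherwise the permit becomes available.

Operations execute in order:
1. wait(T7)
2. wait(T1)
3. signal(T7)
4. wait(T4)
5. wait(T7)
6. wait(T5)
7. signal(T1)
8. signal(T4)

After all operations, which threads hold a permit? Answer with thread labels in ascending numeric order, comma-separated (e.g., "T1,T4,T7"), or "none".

Step 1: wait(T7) -> count=1 queue=[] holders={T7}
Step 2: wait(T1) -> count=0 queue=[] holders={T1,T7}
Step 3: signal(T7) -> count=1 queue=[] holders={T1}
Step 4: wait(T4) -> count=0 queue=[] holders={T1,T4}
Step 5: wait(T7) -> count=0 queue=[T7] holders={T1,T4}
Step 6: wait(T5) -> count=0 queue=[T7,T5] holders={T1,T4}
Step 7: signal(T1) -> count=0 queue=[T5] holders={T4,T7}
Step 8: signal(T4) -> count=0 queue=[] holders={T5,T7}
Final holders: T5,T7

Answer: T5,T7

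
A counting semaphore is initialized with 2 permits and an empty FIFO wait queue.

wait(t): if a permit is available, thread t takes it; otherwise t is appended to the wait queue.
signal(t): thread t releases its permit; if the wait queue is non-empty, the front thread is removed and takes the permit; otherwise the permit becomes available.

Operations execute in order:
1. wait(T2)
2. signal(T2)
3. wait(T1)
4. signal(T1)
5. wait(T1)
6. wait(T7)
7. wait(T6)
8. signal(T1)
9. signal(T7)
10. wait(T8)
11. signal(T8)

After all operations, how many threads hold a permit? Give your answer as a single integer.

Answer: 1

Derivation:
Step 1: wait(T2) -> count=1 queue=[] holders={T2}
Step 2: signal(T2) -> count=2 queue=[] holders={none}
Step 3: wait(T1) -> count=1 queue=[] holders={T1}
Step 4: signal(T1) -> count=2 queue=[] holders={none}
Step 5: wait(T1) -> count=1 queue=[] holders={T1}
Step 6: wait(T7) -> count=0 queue=[] holders={T1,T7}
Step 7: wait(T6) -> count=0 queue=[T6] holders={T1,T7}
Step 8: signal(T1) -> count=0 queue=[] holders={T6,T7}
Step 9: signal(T7) -> count=1 queue=[] holders={T6}
Step 10: wait(T8) -> count=0 queue=[] holders={T6,T8}
Step 11: signal(T8) -> count=1 queue=[] holders={T6}
Final holders: {T6} -> 1 thread(s)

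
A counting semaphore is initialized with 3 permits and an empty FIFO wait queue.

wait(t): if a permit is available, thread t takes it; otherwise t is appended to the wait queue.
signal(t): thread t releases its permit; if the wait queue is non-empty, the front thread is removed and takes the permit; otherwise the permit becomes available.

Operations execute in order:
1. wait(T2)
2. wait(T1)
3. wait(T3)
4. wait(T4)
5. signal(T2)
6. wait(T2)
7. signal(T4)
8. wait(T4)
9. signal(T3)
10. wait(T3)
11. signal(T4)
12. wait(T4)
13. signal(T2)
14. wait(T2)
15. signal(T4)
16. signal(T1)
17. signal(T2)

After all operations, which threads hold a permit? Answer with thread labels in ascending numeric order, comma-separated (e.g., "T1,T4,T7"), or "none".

Step 1: wait(T2) -> count=2 queue=[] holders={T2}
Step 2: wait(T1) -> count=1 queue=[] holders={T1,T2}
Step 3: wait(T3) -> count=0 queue=[] holders={T1,T2,T3}
Step 4: wait(T4) -> count=0 queue=[T4] holders={T1,T2,T3}
Step 5: signal(T2) -> count=0 queue=[] holders={T1,T3,T4}
Step 6: wait(T2) -> count=0 queue=[T2] holders={T1,T3,T4}
Step 7: signal(T4) -> count=0 queue=[] holders={T1,T2,T3}
Step 8: wait(T4) -> count=0 queue=[T4] holders={T1,T2,T3}
Step 9: signal(T3) -> count=0 queue=[] holders={T1,T2,T4}
Step 10: wait(T3) -> count=0 queue=[T3] holders={T1,T2,T4}
Step 11: signal(T4) -> count=0 queue=[] holders={T1,T2,T3}
Step 12: wait(T4) -> count=0 queue=[T4] holders={T1,T2,T3}
Step 13: signal(T2) -> count=0 queue=[] holders={T1,T3,T4}
Step 14: wait(T2) -> count=0 queue=[T2] holders={T1,T3,T4}
Step 15: signal(T4) -> count=0 queue=[] holders={T1,T2,T3}
Step 16: signal(T1) -> count=1 queue=[] holders={T2,T3}
Step 17: signal(T2) -> count=2 queue=[] holders={T3}
Final holders: T3

Answer: T3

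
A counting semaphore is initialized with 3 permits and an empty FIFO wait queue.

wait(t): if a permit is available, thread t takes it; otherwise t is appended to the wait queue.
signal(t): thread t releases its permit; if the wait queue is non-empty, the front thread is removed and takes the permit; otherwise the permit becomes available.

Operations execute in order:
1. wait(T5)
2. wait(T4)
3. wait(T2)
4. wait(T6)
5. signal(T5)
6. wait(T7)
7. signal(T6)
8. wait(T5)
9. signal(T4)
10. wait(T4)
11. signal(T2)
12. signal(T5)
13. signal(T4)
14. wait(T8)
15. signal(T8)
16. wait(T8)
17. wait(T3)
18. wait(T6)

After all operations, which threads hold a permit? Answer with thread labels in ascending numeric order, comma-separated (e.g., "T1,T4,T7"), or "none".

Step 1: wait(T5) -> count=2 queue=[] holders={T5}
Step 2: wait(T4) -> count=1 queue=[] holders={T4,T5}
Step 3: wait(T2) -> count=0 queue=[] holders={T2,T4,T5}
Step 4: wait(T6) -> count=0 queue=[T6] holders={T2,T4,T5}
Step 5: signal(T5) -> count=0 queue=[] holders={T2,T4,T6}
Step 6: wait(T7) -> count=0 queue=[T7] holders={T2,T4,T6}
Step 7: signal(T6) -> count=0 queue=[] holders={T2,T4,T7}
Step 8: wait(T5) -> count=0 queue=[T5] holders={T2,T4,T7}
Step 9: signal(T4) -> count=0 queue=[] holders={T2,T5,T7}
Step 10: wait(T4) -> count=0 queue=[T4] holders={T2,T5,T7}
Step 11: signal(T2) -> count=0 queue=[] holders={T4,T5,T7}
Step 12: signal(T5) -> count=1 queue=[] holders={T4,T7}
Step 13: signal(T4) -> count=2 queue=[] holders={T7}
Step 14: wait(T8) -> count=1 queue=[] holders={T7,T8}
Step 15: signal(T8) -> count=2 queue=[] holders={T7}
Step 16: wait(T8) -> count=1 queue=[] holders={T7,T8}
Step 17: wait(T3) -> count=0 queue=[] holders={T3,T7,T8}
Step 18: wait(T6) -> count=0 queue=[T6] holders={T3,T7,T8}
Final holders: T3,T7,T8

Answer: T3,T7,T8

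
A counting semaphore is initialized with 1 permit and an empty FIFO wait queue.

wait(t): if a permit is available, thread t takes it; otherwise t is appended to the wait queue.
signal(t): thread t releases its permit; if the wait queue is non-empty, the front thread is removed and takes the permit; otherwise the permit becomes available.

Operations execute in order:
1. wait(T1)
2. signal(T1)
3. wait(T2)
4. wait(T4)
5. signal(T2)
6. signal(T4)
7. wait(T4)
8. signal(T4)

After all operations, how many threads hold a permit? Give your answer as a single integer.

Step 1: wait(T1) -> count=0 queue=[] holders={T1}
Step 2: signal(T1) -> count=1 queue=[] holders={none}
Step 3: wait(T2) -> count=0 queue=[] holders={T2}
Step 4: wait(T4) -> count=0 queue=[T4] holders={T2}
Step 5: signal(T2) -> count=0 queue=[] holders={T4}
Step 6: signal(T4) -> count=1 queue=[] holders={none}
Step 7: wait(T4) -> count=0 queue=[] holders={T4}
Step 8: signal(T4) -> count=1 queue=[] holders={none}
Final holders: {none} -> 0 thread(s)

Answer: 0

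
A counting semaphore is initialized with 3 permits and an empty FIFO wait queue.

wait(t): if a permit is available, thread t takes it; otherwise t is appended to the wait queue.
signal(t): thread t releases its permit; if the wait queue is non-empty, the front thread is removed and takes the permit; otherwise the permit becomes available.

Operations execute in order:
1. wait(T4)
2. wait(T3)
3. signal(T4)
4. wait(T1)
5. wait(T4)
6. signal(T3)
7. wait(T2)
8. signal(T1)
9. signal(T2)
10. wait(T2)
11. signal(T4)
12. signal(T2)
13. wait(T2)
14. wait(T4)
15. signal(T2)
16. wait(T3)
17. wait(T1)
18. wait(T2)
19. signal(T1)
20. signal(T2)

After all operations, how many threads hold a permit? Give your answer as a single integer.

Answer: 2

Derivation:
Step 1: wait(T4) -> count=2 queue=[] holders={T4}
Step 2: wait(T3) -> count=1 queue=[] holders={T3,T4}
Step 3: signal(T4) -> count=2 queue=[] holders={T3}
Step 4: wait(T1) -> count=1 queue=[] holders={T1,T3}
Step 5: wait(T4) -> count=0 queue=[] holders={T1,T3,T4}
Step 6: signal(T3) -> count=1 queue=[] holders={T1,T4}
Step 7: wait(T2) -> count=0 queue=[] holders={T1,T2,T4}
Step 8: signal(T1) -> count=1 queue=[] holders={T2,T4}
Step 9: signal(T2) -> count=2 queue=[] holders={T4}
Step 10: wait(T2) -> count=1 queue=[] holders={T2,T4}
Step 11: signal(T4) -> count=2 queue=[] holders={T2}
Step 12: signal(T2) -> count=3 queue=[] holders={none}
Step 13: wait(T2) -> count=2 queue=[] holders={T2}
Step 14: wait(T4) -> count=1 queue=[] holders={T2,T4}
Step 15: signal(T2) -> count=2 queue=[] holders={T4}
Step 16: wait(T3) -> count=1 queue=[] holders={T3,T4}
Step 17: wait(T1) -> count=0 queue=[] holders={T1,T3,T4}
Step 18: wait(T2) -> count=0 queue=[T2] holders={T1,T3,T4}
Step 19: signal(T1) -> count=0 queue=[] holders={T2,T3,T4}
Step 20: signal(T2) -> count=1 queue=[] holders={T3,T4}
Final holders: {T3,T4} -> 2 thread(s)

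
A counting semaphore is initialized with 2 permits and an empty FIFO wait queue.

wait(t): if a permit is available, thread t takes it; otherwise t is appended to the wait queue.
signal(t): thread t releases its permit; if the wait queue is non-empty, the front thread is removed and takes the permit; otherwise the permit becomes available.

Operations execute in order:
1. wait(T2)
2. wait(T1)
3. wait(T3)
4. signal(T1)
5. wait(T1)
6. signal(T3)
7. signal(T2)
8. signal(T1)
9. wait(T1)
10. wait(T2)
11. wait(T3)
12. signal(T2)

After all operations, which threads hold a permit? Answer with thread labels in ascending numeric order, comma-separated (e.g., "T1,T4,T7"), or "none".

Step 1: wait(T2) -> count=1 queue=[] holders={T2}
Step 2: wait(T1) -> count=0 queue=[] holders={T1,T2}
Step 3: wait(T3) -> count=0 queue=[T3] holders={T1,T2}
Step 4: signal(T1) -> count=0 queue=[] holders={T2,T3}
Step 5: wait(T1) -> count=0 queue=[T1] holders={T2,T3}
Step 6: signal(T3) -> count=0 queue=[] holders={T1,T2}
Step 7: signal(T2) -> count=1 queue=[] holders={T1}
Step 8: signal(T1) -> count=2 queue=[] holders={none}
Step 9: wait(T1) -> count=1 queue=[] holders={T1}
Step 10: wait(T2) -> count=0 queue=[] holders={T1,T2}
Step 11: wait(T3) -> count=0 queue=[T3] holders={T1,T2}
Step 12: signal(T2) -> count=0 queue=[] holders={T1,T3}
Final holders: T1,T3

Answer: T1,T3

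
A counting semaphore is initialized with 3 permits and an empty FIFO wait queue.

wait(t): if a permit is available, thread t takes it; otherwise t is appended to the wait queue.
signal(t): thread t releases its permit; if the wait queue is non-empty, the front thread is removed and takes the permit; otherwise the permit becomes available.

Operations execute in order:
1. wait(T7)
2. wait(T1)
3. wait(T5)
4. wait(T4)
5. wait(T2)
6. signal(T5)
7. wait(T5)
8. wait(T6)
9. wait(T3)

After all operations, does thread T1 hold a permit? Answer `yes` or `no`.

Step 1: wait(T7) -> count=2 queue=[] holders={T7}
Step 2: wait(T1) -> count=1 queue=[] holders={T1,T7}
Step 3: wait(T5) -> count=0 queue=[] holders={T1,T5,T7}
Step 4: wait(T4) -> count=0 queue=[T4] holders={T1,T5,T7}
Step 5: wait(T2) -> count=0 queue=[T4,T2] holders={T1,T5,T7}
Step 6: signal(T5) -> count=0 queue=[T2] holders={T1,T4,T7}
Step 7: wait(T5) -> count=0 queue=[T2,T5] holders={T1,T4,T7}
Step 8: wait(T6) -> count=0 queue=[T2,T5,T6] holders={T1,T4,T7}
Step 9: wait(T3) -> count=0 queue=[T2,T5,T6,T3] holders={T1,T4,T7}
Final holders: {T1,T4,T7} -> T1 in holders

Answer: yes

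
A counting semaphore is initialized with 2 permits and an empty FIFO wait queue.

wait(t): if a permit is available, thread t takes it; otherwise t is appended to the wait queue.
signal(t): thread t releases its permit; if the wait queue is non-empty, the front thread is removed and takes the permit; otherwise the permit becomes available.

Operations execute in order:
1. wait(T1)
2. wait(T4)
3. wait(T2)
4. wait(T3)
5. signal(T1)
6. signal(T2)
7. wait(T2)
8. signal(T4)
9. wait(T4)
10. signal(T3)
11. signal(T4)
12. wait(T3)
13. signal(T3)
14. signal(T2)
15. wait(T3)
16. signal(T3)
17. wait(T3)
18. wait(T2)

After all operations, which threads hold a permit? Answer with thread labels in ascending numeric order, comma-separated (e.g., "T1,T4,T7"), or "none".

Step 1: wait(T1) -> count=1 queue=[] holders={T1}
Step 2: wait(T4) -> count=0 queue=[] holders={T1,T4}
Step 3: wait(T2) -> count=0 queue=[T2] holders={T1,T4}
Step 4: wait(T3) -> count=0 queue=[T2,T3] holders={T1,T4}
Step 5: signal(T1) -> count=0 queue=[T3] holders={T2,T4}
Step 6: signal(T2) -> count=0 queue=[] holders={T3,T4}
Step 7: wait(T2) -> count=0 queue=[T2] holders={T3,T4}
Step 8: signal(T4) -> count=0 queue=[] holders={T2,T3}
Step 9: wait(T4) -> count=0 queue=[T4] holders={T2,T3}
Step 10: signal(T3) -> count=0 queue=[] holders={T2,T4}
Step 11: signal(T4) -> count=1 queue=[] holders={T2}
Step 12: wait(T3) -> count=0 queue=[] holders={T2,T3}
Step 13: signal(T3) -> count=1 queue=[] holders={T2}
Step 14: signal(T2) -> count=2 queue=[] holders={none}
Step 15: wait(T3) -> count=1 queue=[] holders={T3}
Step 16: signal(T3) -> count=2 queue=[] holders={none}
Step 17: wait(T3) -> count=1 queue=[] holders={T3}
Step 18: wait(T2) -> count=0 queue=[] holders={T2,T3}
Final holders: T2,T3

Answer: T2,T3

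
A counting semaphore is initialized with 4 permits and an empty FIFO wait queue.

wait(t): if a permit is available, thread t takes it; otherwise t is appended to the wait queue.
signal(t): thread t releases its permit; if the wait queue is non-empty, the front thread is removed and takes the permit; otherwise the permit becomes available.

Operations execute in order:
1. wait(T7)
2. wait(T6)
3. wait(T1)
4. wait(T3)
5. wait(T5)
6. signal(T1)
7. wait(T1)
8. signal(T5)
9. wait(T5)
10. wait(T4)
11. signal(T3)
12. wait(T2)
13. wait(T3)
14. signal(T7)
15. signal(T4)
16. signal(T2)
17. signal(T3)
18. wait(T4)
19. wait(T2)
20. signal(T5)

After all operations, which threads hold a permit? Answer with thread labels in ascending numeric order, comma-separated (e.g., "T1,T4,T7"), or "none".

Answer: T1,T2,T4,T6

Derivation:
Step 1: wait(T7) -> count=3 queue=[] holders={T7}
Step 2: wait(T6) -> count=2 queue=[] holders={T6,T7}
Step 3: wait(T1) -> count=1 queue=[] holders={T1,T6,T7}
Step 4: wait(T3) -> count=0 queue=[] holders={T1,T3,T6,T7}
Step 5: wait(T5) -> count=0 queue=[T5] holders={T1,T3,T6,T7}
Step 6: signal(T1) -> count=0 queue=[] holders={T3,T5,T6,T7}
Step 7: wait(T1) -> count=0 queue=[T1] holders={T3,T5,T6,T7}
Step 8: signal(T5) -> count=0 queue=[] holders={T1,T3,T6,T7}
Step 9: wait(T5) -> count=0 queue=[T5] holders={T1,T3,T6,T7}
Step 10: wait(T4) -> count=0 queue=[T5,T4] holders={T1,T3,T6,T7}
Step 11: signal(T3) -> count=0 queue=[T4] holders={T1,T5,T6,T7}
Step 12: wait(T2) -> count=0 queue=[T4,T2] holders={T1,T5,T6,T7}
Step 13: wait(T3) -> count=0 queue=[T4,T2,T3] holders={T1,T5,T6,T7}
Step 14: signal(T7) -> count=0 queue=[T2,T3] holders={T1,T4,T5,T6}
Step 15: signal(T4) -> count=0 queue=[T3] holders={T1,T2,T5,T6}
Step 16: signal(T2) -> count=0 queue=[] holders={T1,T3,T5,T6}
Step 17: signal(T3) -> count=1 queue=[] holders={T1,T5,T6}
Step 18: wait(T4) -> count=0 queue=[] holders={T1,T4,T5,T6}
Step 19: wait(T2) -> count=0 queue=[T2] holders={T1,T4,T5,T6}
Step 20: signal(T5) -> count=0 queue=[] holders={T1,T2,T4,T6}
Final holders: T1,T2,T4,T6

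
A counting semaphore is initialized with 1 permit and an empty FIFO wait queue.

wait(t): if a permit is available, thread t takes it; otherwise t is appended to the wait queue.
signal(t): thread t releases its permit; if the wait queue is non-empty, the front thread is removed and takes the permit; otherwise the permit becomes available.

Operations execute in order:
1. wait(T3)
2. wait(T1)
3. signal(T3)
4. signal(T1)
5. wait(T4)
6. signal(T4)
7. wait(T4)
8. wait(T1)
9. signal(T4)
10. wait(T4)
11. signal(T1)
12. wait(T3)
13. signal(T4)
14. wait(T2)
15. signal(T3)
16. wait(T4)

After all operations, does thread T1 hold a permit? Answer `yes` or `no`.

Answer: no

Derivation:
Step 1: wait(T3) -> count=0 queue=[] holders={T3}
Step 2: wait(T1) -> count=0 queue=[T1] holders={T3}
Step 3: signal(T3) -> count=0 queue=[] holders={T1}
Step 4: signal(T1) -> count=1 queue=[] holders={none}
Step 5: wait(T4) -> count=0 queue=[] holders={T4}
Step 6: signal(T4) -> count=1 queue=[] holders={none}
Step 7: wait(T4) -> count=0 queue=[] holders={T4}
Step 8: wait(T1) -> count=0 queue=[T1] holders={T4}
Step 9: signal(T4) -> count=0 queue=[] holders={T1}
Step 10: wait(T4) -> count=0 queue=[T4] holders={T1}
Step 11: signal(T1) -> count=0 queue=[] holders={T4}
Step 12: wait(T3) -> count=0 queue=[T3] holders={T4}
Step 13: signal(T4) -> count=0 queue=[] holders={T3}
Step 14: wait(T2) -> count=0 queue=[T2] holders={T3}
Step 15: signal(T3) -> count=0 queue=[] holders={T2}
Step 16: wait(T4) -> count=0 queue=[T4] holders={T2}
Final holders: {T2} -> T1 not in holders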